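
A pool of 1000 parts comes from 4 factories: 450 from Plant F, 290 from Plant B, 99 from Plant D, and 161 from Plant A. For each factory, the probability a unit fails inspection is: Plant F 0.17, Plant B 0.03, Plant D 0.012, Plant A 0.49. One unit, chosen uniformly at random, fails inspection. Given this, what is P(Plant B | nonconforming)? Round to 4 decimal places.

0.0526

Prior × likelihood for each hypothesis:
  Plant F: 0.45 × 0.17 = 0.0765
  Plant B: 0.29 × 0.03 = 0.0087
  Plant D: 0.099 × 0.012 = 0.001188
  Plant A: 0.161 × 0.49 = 0.07889
Sum = 0.165278.
P(Plant B | evidence) = 0.0087 / 0.165278 ≈ 0.0526.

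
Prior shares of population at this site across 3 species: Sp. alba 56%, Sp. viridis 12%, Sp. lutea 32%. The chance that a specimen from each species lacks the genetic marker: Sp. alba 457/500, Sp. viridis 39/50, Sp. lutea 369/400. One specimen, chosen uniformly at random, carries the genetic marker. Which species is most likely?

Taking complements, P(marker | each) = Sp. alba 0.086, Sp. viridis 0.22, Sp. lutea 0.0775.
By Bayes' rule, posterior ∝ prior × likelihood:
  Sp. alba: 0.56 × 0.086 = 0.04816
  Sp. viridis: 0.12 × 0.22 = 0.0264
  Sp. lutea: 0.32 × 0.0775 = 0.0248
Sum = 0.09936.
Largest term belongs to Sp. alba, so Sp. alba is most probable.

Sp. alba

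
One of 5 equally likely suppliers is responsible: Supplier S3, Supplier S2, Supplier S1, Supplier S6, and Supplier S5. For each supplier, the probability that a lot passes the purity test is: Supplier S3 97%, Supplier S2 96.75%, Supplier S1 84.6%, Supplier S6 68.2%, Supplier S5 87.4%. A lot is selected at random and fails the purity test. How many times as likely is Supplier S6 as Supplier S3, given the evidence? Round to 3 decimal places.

Taking complements, P(off-spec | each) = Supplier S3 0.03, Supplier S2 0.0325, Supplier S1 0.154, Supplier S6 0.318, Supplier S5 0.126.
Since the prior is uniform, the posterior is proportional to the likelihood:
  Supplier S3: 0.03
  Supplier S2: 0.0325
  Supplier S1: 0.154
  Supplier S6: 0.318
  Supplier S5: 0.126
Normalizing constant = 0.6605.
The ratio is 0.318 / 0.03 (the normalizer cancels) = 10.600.

10.600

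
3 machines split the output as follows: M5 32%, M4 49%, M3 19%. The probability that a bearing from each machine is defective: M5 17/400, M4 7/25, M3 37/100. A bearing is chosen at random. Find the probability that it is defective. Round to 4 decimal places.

Compute prior × likelihood for every hypothesis:
  M5: 0.32 × 0.0425 = 0.0136
  M4: 0.49 × 0.28 = 0.1372
  M3: 0.19 × 0.37 = 0.0703
P(defective) = 0.0136 + 0.1372 + 0.0703 = 0.2211 → 0.2211.

0.2211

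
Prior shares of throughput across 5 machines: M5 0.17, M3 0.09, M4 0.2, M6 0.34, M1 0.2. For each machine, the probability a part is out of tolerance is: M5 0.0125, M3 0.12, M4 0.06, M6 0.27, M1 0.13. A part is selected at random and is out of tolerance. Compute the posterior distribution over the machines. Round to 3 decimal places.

M5 0.015, M3 0.076, M4 0.084, M6 0.643, M1 0.182

Compute prior × likelihood for every hypothesis:
  M5: 0.17 × 0.0125 = 0.002125
  M3: 0.09 × 0.12 = 0.0108
  M4: 0.2 × 0.06 = 0.012
  M6: 0.34 × 0.27 = 0.0918
  M1: 0.2 × 0.13 = 0.026
Sum = 0.142725.
P(M5 | oversize) = 0.002125/0.142725 ≈ 0.015
P(M3 | oversize) = 0.0108/0.142725 ≈ 0.076
P(M4 | oversize) = 0.012/0.142725 ≈ 0.084
P(M6 | oversize) = 0.0918/0.142725 ≈ 0.643
P(M1 | oversize) = 0.026/0.142725 ≈ 0.182
(Check: 0.015+0.076+0.084+0.643+0.182 = 1.000.)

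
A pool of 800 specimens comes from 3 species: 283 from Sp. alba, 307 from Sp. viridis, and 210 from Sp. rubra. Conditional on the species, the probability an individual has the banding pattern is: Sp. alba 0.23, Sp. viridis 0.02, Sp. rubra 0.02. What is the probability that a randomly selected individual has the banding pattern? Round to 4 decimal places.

By Bayes' rule, posterior ∝ prior × likelihood:
  Sp. alba: 0.35375 × 0.23 = 0.0813625
  Sp. viridis: 0.38375 × 0.02 = 0.007675
  Sp. rubra: 0.2625 × 0.02 = 0.00525
P(banded) = 0.0813625 + 0.007675 + 0.00525 = 0.0942875 → 0.0943.

0.0943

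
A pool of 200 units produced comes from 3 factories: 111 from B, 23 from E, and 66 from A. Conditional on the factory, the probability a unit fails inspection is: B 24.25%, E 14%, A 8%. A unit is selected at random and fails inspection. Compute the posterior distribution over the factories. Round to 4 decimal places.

B 0.7600, E 0.0909, A 0.1491

By Bayes' rule, posterior ∝ prior × likelihood:
  B: 0.555 × 0.2425 = 0.1345875
  E: 0.115 × 0.14 = 0.0161
  A: 0.33 × 0.08 = 0.0264
Total = 0.1770875.
P(B | nonconforming) = 0.1345875/0.1770875 ≈ 0.7600
P(E | nonconforming) = 0.0161/0.1770875 ≈ 0.0909
P(A | nonconforming) = 0.0264/0.1770875 ≈ 0.1491
(Check: 0.7600+0.0909+0.1491 = 1.0000.)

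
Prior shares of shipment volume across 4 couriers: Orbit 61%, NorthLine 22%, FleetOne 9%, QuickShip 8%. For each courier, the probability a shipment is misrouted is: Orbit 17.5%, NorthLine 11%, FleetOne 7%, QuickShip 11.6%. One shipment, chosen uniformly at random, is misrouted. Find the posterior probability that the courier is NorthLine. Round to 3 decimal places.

0.165

Prior × likelihood for each hypothesis:
  Orbit: 0.61 × 0.175 = 0.10675
  NorthLine: 0.22 × 0.11 = 0.0242
  FleetOne: 0.09 × 0.07 = 0.0063
  QuickShip: 0.08 × 0.116 = 0.00928
Normalizing constant = 0.14653.
P(NorthLine | evidence) = 0.0242 / 0.14653 ≈ 0.165.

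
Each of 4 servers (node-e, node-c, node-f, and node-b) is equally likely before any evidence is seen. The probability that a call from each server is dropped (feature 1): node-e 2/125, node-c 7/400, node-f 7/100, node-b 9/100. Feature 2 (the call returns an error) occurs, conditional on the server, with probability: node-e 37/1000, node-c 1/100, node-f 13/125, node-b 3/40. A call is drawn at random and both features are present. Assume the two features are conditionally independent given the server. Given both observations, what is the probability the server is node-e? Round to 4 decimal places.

0.0400

Since the prior is uniform, the posterior is proportional to the likelihood:
  node-e: 0.016 × 0.037 = 0.000592
  node-c: 0.0175 × 0.01 = 0.000175
  node-f: 0.07 × 0.104 = 0.00728
  node-b: 0.09 × 0.075 = 0.00675
Sum = 0.014797.
P(node-e | evidence) = 0.000592 / 0.014797 ≈ 0.0400.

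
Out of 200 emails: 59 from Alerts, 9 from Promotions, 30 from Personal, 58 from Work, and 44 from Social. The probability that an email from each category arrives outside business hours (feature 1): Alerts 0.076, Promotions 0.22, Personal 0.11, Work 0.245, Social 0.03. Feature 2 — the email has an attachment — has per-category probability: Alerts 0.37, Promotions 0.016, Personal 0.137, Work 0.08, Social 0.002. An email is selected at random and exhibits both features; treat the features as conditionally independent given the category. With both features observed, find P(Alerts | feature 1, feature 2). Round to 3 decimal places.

0.505

By Bayes' rule, posterior ∝ prior × likelihood:
  Alerts: 0.295 × 0.076 × 0.37 = 0.0082954
  Promotions: 0.045 × 0.22 × 0.016 = 0.0001584
  Personal: 0.15 × 0.11 × 0.137 = 0.0022605
  Work: 0.29 × 0.245 × 0.08 = 0.005684
  Social: 0.22 × 0.03 × 0.002 = 0.0000132
Sum = 0.0164115.
P(Alerts | evidence) = 0.0082954 / 0.0164115 ≈ 0.505.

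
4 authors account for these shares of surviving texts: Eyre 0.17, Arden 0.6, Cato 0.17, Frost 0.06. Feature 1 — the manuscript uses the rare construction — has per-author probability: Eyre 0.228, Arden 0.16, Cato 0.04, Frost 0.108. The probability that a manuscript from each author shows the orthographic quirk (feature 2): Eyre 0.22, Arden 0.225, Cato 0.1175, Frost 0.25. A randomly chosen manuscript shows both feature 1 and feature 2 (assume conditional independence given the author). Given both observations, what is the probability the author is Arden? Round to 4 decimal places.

0.6637

Compute prior × likelihood for every hypothesis:
  Eyre: 0.17 × 0.228 × 0.22 = 0.0085272
  Arden: 0.6 × 0.16 × 0.225 = 0.0216
  Cato: 0.17 × 0.04 × 0.1175 = 0.000799
  Frost: 0.06 × 0.108 × 0.25 = 0.00162
Normalizing constant = 0.0325462.
P(Arden | evidence) = 0.0216 / 0.0325462 ≈ 0.6637.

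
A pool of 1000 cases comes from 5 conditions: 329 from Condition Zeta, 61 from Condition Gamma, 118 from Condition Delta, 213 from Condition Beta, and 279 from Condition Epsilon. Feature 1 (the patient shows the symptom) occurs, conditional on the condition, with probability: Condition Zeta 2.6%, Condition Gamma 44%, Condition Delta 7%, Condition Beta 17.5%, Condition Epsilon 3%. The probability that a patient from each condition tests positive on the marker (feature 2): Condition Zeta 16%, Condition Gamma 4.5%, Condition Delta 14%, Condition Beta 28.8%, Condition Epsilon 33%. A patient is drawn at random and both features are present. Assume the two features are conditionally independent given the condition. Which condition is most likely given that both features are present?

Condition Beta

Prior × likelihood for each hypothesis:
  Condition Zeta: 0.329 × 0.026 × 0.16 = 0.00136864
  Condition Gamma: 0.061 × 0.44 × 0.045 = 0.0012078
  Condition Delta: 0.118 × 0.07 × 0.14 = 0.0011564
  Condition Beta: 0.213 × 0.175 × 0.288 = 0.0107352
  Condition Epsilon: 0.279 × 0.03 × 0.33 = 0.0027621
Sum = 0.01723014.
Largest term belongs to Condition Beta, so Condition Beta is most probable.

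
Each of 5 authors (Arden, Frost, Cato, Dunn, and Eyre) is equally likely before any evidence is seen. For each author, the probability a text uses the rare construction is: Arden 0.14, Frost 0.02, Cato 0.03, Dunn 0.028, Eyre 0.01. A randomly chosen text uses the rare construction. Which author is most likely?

Arden

With a uniform prior (1/5 each), posterior ∝ likelihood:
  Arden: 0.14
  Frost: 0.02
  Cato: 0.03
  Dunn: 0.028
  Eyre: 0.01
Total = 0.228.
Largest term belongs to Arden, so Arden is most probable.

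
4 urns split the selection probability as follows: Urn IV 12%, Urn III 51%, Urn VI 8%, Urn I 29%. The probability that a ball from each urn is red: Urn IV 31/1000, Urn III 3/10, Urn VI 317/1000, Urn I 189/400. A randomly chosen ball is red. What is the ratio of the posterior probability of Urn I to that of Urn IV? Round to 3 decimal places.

36.835

Unnormalized posteriors (prior × likelihood):
  Urn IV: 0.12 × 0.031 = 0.00372
  Urn III: 0.51 × 0.3 = 0.153
  Urn VI: 0.08 × 0.317 = 0.02536
  Urn I: 0.29 × 0.4725 = 0.137025
Sum = 0.319105.
The ratio is 0.137025 / 0.00372 (the normalizer cancels) = 36.835.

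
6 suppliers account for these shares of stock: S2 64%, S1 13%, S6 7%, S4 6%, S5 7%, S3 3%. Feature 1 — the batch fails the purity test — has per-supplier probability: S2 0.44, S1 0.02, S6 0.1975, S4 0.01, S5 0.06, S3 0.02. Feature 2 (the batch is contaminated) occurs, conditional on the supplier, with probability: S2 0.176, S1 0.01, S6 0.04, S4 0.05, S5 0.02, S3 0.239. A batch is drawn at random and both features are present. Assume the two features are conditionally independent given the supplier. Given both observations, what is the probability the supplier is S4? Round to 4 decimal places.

Unnormalized posteriors (prior × likelihood):
  S2: 0.64 × 0.44 × 0.176 = 0.0495616
  S1: 0.13 × 0.02 × 0.01 = 0.000026
  S6: 0.07 × 0.1975 × 0.04 = 0.000553
  S4: 0.06 × 0.01 × 0.05 = 0.00003
  S5: 0.07 × 0.06 × 0.02 = 0.000084
  S3: 0.03 × 0.02 × 0.239 = 0.0001434
Total = 0.050398.
P(S4 | evidence) = 0.00003 / 0.050398 ≈ 0.0006.

0.0006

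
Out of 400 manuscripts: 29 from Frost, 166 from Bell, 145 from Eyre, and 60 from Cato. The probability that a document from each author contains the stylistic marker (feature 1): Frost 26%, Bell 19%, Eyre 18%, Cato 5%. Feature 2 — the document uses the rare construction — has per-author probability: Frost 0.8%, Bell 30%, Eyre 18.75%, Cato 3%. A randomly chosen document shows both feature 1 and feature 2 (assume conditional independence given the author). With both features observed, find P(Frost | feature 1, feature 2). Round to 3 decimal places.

Compute prior × likelihood for every hypothesis:
  Frost: 0.0725 × 0.26 × 0.008 = 0.0001508
  Bell: 0.415 × 0.19 × 0.3 = 0.023655
  Eyre: 0.3625 × 0.18 × 0.1875 = 0.012234375
  Cato: 0.15 × 0.05 × 0.03 = 0.000225
Sum = 0.036265175.
P(Frost | evidence) = 0.0001508 / 0.036265175 ≈ 0.004.

0.004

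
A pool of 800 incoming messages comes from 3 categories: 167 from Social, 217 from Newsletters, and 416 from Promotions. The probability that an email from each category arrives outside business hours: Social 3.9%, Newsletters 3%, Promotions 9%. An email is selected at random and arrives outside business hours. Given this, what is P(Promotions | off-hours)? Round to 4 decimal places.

Prior × likelihood for each hypothesis:
  Social: 0.20875 × 0.039 = 0.00814125
  Newsletters: 0.27125 × 0.03 = 0.0081375
  Promotions: 0.52 × 0.09 = 0.0468
Normalizing constant = 0.06307875.
P(Promotions | evidence) = 0.0468 / 0.06307875 ≈ 0.7419.

0.7419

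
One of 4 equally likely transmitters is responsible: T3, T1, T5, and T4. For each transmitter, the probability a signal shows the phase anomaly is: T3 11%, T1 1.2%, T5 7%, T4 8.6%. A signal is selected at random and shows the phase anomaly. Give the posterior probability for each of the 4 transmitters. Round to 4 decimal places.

T3 0.3957, T1 0.0432, T5 0.2518, T4 0.3094

With a uniform prior (1/4 each), posterior ∝ likelihood:
  T3: 0.11
  T1: 0.012
  T5: 0.07
  T4: 0.086
Total = 0.278.
P(T3 | anomaly) = 0.11/0.278 ≈ 0.3957
P(T1 | anomaly) = 0.012/0.278 ≈ 0.0432
P(T5 | anomaly) = 0.07/0.278 ≈ 0.2518
P(T4 | anomaly) = 0.086/0.278 ≈ 0.3094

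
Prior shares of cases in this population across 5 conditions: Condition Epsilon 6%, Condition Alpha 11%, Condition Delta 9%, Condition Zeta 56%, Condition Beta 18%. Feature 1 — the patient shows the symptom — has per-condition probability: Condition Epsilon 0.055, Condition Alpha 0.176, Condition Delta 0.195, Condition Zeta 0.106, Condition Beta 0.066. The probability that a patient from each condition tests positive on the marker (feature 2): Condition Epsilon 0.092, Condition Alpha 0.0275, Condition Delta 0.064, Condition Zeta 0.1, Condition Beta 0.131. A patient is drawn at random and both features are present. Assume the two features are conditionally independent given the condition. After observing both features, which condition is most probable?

Unnormalized posteriors (prior × likelihood):
  Condition Epsilon: 0.06 × 0.055 × 0.092 = 0.0003036
  Condition Alpha: 0.11 × 0.176 × 0.0275 = 0.0005324
  Condition Delta: 0.09 × 0.195 × 0.064 = 0.0011232
  Condition Zeta: 0.56 × 0.106 × 0.1 = 0.005936
  Condition Beta: 0.18 × 0.066 × 0.131 = 0.00155628
Sum = 0.00945148.
Largest term belongs to Condition Zeta, so Condition Zeta is most probable.

Condition Zeta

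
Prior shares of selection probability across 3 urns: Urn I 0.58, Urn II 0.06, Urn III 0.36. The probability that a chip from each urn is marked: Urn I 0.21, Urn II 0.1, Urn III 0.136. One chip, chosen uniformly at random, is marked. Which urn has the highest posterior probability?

Unnormalized posteriors (prior × likelihood):
  Urn I: 0.58 × 0.21 = 0.1218
  Urn II: 0.06 × 0.1 = 0.006
  Urn III: 0.36 × 0.136 = 0.04896
Normalizing constant = 0.17676.
Largest term belongs to Urn I, so Urn I is most probable.

Urn I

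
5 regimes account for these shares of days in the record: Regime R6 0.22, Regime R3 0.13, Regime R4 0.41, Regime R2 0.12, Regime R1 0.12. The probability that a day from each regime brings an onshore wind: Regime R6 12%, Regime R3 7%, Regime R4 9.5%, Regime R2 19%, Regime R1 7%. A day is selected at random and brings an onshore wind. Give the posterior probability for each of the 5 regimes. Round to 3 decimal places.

Unnormalized posteriors (prior × likelihood):
  Regime R6: 0.22 × 0.12 = 0.0264
  Regime R3: 0.13 × 0.07 = 0.0091
  Regime R4: 0.41 × 0.095 = 0.03895
  Regime R2: 0.12 × 0.19 = 0.0228
  Regime R1: 0.12 × 0.07 = 0.0084
Normalizing constant = 0.10565.
P(Regime R6 | onshore) = 0.0264/0.10565 ≈ 0.250
P(Regime R3 | onshore) = 0.0091/0.10565 ≈ 0.086
P(Regime R4 | onshore) = 0.03895/0.10565 ≈ 0.369
P(Regime R2 | onshore) = 0.0228/0.10565 ≈ 0.216
P(Regime R1 | onshore) = 0.0084/0.10565 ≈ 0.080

Regime R6 0.250, Regime R3 0.086, Regime R4 0.369, Regime R2 0.216, Regime R1 0.080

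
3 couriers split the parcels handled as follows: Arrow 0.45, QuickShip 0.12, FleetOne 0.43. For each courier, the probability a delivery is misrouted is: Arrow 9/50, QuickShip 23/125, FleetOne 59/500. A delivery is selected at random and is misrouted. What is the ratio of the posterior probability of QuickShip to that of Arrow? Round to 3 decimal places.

0.273

By Bayes' rule, posterior ∝ prior × likelihood:
  Arrow: 0.45 × 0.18 = 0.081
  QuickShip: 0.12 × 0.184 = 0.02208
  FleetOne: 0.43 × 0.118 = 0.05074
Total = 0.15382.
The ratio is 0.02208 / 0.081 (the normalizer cancels) = 0.273.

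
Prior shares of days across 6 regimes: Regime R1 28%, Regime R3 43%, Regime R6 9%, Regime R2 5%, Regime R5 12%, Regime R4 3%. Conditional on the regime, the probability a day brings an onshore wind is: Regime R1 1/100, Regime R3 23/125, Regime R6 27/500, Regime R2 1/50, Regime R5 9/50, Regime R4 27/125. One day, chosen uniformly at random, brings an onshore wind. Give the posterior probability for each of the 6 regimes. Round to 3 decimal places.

Regime R1 0.024, Regime R3 0.683, Regime R6 0.042, Regime R2 0.009, Regime R5 0.186, Regime R4 0.056

Prior × likelihood for each hypothesis:
  Regime R1: 0.28 × 0.01 = 0.0028
  Regime R3: 0.43 × 0.184 = 0.07912
  Regime R6: 0.09 × 0.054 = 0.00486
  Regime R2: 0.05 × 0.02 = 0.001
  Regime R5: 0.12 × 0.18 = 0.0216
  Regime R4: 0.03 × 0.216 = 0.00648
Normalizing constant = 0.11586.
P(Regime R1 | onshore) = 0.0028/0.11586 ≈ 0.024
P(Regime R3 | onshore) = 0.07912/0.11586 ≈ 0.683
P(Regime R6 | onshore) = 0.00486/0.11586 ≈ 0.042
P(Regime R2 | onshore) = 0.001/0.11586 ≈ 0.009
P(Regime R5 | onshore) = 0.0216/0.11586 ≈ 0.186
P(Regime R4 | onshore) = 0.00648/0.11586 ≈ 0.056
(Check: 0.024+0.683+0.042+0.009+0.186+0.056 = 1.000.)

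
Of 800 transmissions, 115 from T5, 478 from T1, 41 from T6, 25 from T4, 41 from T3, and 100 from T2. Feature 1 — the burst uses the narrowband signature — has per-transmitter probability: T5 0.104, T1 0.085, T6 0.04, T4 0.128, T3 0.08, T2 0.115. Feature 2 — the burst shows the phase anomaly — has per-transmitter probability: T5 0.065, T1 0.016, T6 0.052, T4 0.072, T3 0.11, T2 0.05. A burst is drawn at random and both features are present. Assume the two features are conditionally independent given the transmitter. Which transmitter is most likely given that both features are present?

Prior × likelihood for each hypothesis:
  T5: 0.14375 × 0.104 × 0.065 = 0.00097175
  T1: 0.5975 × 0.085 × 0.016 = 0.0008126
  T6: 0.05125 × 0.04 × 0.052 = 0.0001066
  T4: 0.03125 × 0.128 × 0.072 = 0.000288
  T3: 0.05125 × 0.08 × 0.11 = 0.000451
  T2: 0.125 × 0.115 × 0.05 = 0.00071875
Sum = 0.0033487.
Largest term belongs to T5, so T5 is most probable.

T5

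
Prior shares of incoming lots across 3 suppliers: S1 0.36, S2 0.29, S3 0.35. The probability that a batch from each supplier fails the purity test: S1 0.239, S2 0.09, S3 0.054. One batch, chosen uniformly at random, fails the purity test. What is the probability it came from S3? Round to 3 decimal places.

0.144

Unnormalized posteriors (prior × likelihood):
  S1: 0.36 × 0.239 = 0.08604
  S2: 0.29 × 0.09 = 0.0261
  S3: 0.35 × 0.054 = 0.0189
Sum = 0.13104.
P(S3 | evidence) = 0.0189 / 0.13104 ≈ 0.144.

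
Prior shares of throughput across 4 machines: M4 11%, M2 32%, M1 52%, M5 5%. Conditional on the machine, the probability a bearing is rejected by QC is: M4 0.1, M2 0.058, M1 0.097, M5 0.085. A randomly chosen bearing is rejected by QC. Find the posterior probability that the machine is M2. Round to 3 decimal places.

0.220

Compute prior × likelihood for every hypothesis:
  M4: 0.11 × 0.1 = 0.011
  M2: 0.32 × 0.058 = 0.01856
  M1: 0.52 × 0.097 = 0.05044
  M5: 0.05 × 0.085 = 0.00425
Sum = 0.08425.
P(M2 | evidence) = 0.01856 / 0.08425 ≈ 0.220.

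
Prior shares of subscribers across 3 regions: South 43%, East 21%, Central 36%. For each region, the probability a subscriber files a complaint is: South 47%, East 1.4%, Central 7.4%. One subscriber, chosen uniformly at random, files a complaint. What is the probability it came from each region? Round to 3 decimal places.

South 0.872, East 0.013, Central 0.115

Prior × likelihood for each hypothesis:
  South: 0.43 × 0.47 = 0.2021
  East: 0.21 × 0.014 = 0.00294
  Central: 0.36 × 0.074 = 0.02664
Total = 0.23168.
P(South | complaint) = 0.2021/0.23168 ≈ 0.872
P(East | complaint) = 0.00294/0.23168 ≈ 0.013
P(Central | complaint) = 0.02664/0.23168 ≈ 0.115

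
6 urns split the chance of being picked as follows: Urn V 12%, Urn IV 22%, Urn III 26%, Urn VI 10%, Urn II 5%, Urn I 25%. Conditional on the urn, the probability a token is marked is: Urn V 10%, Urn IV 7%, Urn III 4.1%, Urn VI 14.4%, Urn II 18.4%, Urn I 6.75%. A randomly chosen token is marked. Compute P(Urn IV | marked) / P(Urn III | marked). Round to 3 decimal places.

Prior × likelihood for each hypothesis:
  Urn V: 0.12 × 0.1 = 0.012
  Urn IV: 0.22 × 0.07 = 0.0154
  Urn III: 0.26 × 0.041 = 0.01066
  Urn VI: 0.1 × 0.144 = 0.0144
  Urn II: 0.05 × 0.184 = 0.0092
  Urn I: 0.25 × 0.0675 = 0.016875
Sum = 0.078535.
The ratio is 0.0154 / 0.01066 (the normalizer cancels) = 1.445.

1.445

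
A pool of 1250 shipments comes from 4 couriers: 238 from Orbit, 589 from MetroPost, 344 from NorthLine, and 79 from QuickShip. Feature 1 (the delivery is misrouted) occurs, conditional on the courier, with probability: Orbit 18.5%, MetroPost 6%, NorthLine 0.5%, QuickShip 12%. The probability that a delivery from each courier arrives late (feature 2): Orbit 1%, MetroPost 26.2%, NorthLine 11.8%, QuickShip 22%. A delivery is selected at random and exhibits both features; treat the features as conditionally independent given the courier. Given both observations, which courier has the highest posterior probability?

Unnormalized posteriors (prior × likelihood):
  Orbit: 0.1904 × 0.185 × 0.01 = 0.00035224
  MetroPost: 0.4712 × 0.06 × 0.262 = 0.007407264
  NorthLine: 0.2752 × 0.005 × 0.118 = 0.000162368
  QuickShip: 0.0632 × 0.12 × 0.22 = 0.00166848
Total = 0.009590352.
Largest term belongs to MetroPost, so MetroPost is most probable.

MetroPost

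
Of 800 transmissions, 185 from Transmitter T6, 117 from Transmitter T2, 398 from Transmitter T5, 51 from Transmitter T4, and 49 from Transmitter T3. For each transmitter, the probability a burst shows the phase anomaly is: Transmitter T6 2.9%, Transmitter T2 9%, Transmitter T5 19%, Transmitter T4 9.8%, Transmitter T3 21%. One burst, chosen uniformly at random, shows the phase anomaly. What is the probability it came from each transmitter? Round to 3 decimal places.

Unnormalized posteriors (prior × likelihood):
  Transmitter T6: 0.23125 × 0.029 = 0.00670625
  Transmitter T2: 0.14625 × 0.09 = 0.0131625
  Transmitter T5: 0.4975 × 0.19 = 0.094525
  Transmitter T4: 0.06375 × 0.098 = 0.0062475
  Transmitter T3: 0.06125 × 0.21 = 0.0128625
Total = 0.13350375.
P(Transmitter T6 | anomaly) = 0.00670625/0.13350375 ≈ 0.050
P(Transmitter T2 | anomaly) = 0.0131625/0.13350375 ≈ 0.099
P(Transmitter T5 | anomaly) = 0.094525/0.13350375 ≈ 0.708
P(Transmitter T4 | anomaly) = 0.0062475/0.13350375 ≈ 0.047
P(Transmitter T3 | anomaly) = 0.0128625/0.13350375 ≈ 0.096

Transmitter T6 0.050, Transmitter T2 0.099, Transmitter T5 0.708, Transmitter T4 0.047, Transmitter T3 0.096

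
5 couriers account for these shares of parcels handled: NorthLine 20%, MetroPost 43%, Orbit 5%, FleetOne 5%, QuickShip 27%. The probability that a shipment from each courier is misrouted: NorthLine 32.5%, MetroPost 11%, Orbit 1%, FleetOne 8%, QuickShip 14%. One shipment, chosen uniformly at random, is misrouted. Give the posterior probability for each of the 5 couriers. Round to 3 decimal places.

NorthLine 0.420, MetroPost 0.306, Orbit 0.003, FleetOne 0.026, QuickShip 0.245

Prior × likelihood for each hypothesis:
  NorthLine: 0.2 × 0.325 = 0.065
  MetroPost: 0.43 × 0.11 = 0.0473
  Orbit: 0.05 × 0.01 = 0.0005
  FleetOne: 0.05 × 0.08 = 0.004
  QuickShip: 0.27 × 0.14 = 0.0378
Sum = 0.1546.
P(NorthLine | misrouted) = 0.065/0.1546 ≈ 0.420
P(MetroPost | misrouted) = 0.0473/0.1546 ≈ 0.306
P(Orbit | misrouted) = 0.0005/0.1546 ≈ 0.003
P(FleetOne | misrouted) = 0.004/0.1546 ≈ 0.026
P(QuickShip | misrouted) = 0.0378/0.1546 ≈ 0.245
(Check: 0.420+0.306+0.003+0.026+0.245 = 1.000.)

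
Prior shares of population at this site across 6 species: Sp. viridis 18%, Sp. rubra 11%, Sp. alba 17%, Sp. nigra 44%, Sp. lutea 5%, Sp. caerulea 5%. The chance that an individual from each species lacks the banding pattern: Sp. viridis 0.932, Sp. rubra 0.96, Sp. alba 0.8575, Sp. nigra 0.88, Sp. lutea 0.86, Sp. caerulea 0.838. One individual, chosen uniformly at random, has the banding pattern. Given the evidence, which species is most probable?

Taking complements, P(banded | each) = Sp. viridis 0.068, Sp. rubra 0.04, Sp. alba 0.1425, Sp. nigra 0.12, Sp. lutea 0.14, Sp. caerulea 0.162.
By Bayes' rule, posterior ∝ prior × likelihood:
  Sp. viridis: 0.18 × 0.068 = 0.01224
  Sp. rubra: 0.11 × 0.04 = 0.0044
  Sp. alba: 0.17 × 0.1425 = 0.024225
  Sp. nigra: 0.44 × 0.12 = 0.0528
  Sp. lutea: 0.05 × 0.14 = 0.007
  Sp. caerulea: 0.05 × 0.162 = 0.0081
Normalizing constant = 0.108765.
Largest term belongs to Sp. nigra, so Sp. nigra is most probable.

Sp. nigra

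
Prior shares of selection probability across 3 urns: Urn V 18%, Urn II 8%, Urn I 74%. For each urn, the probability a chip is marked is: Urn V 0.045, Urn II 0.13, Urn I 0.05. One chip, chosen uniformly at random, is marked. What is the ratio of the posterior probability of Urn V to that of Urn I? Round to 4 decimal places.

By Bayes' rule, posterior ∝ prior × likelihood:
  Urn V: 0.18 × 0.045 = 0.0081
  Urn II: 0.08 × 0.13 = 0.0104
  Urn I: 0.74 × 0.05 = 0.037
Total = 0.0555.
The ratio is 0.0081 / 0.037 (the normalizer cancels) = 0.2189.

0.2189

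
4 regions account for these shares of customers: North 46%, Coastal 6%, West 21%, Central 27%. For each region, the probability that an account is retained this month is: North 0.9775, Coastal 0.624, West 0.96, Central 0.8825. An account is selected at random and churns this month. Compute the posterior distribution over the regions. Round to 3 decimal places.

Taking complements, P(churn | each) = North 0.0225, Coastal 0.376, West 0.04, Central 0.1175.
Prior × likelihood for each hypothesis:
  North: 0.46 × 0.0225 = 0.01035
  Coastal: 0.06 × 0.376 = 0.02256
  West: 0.21 × 0.04 = 0.0084
  Central: 0.27 × 0.1175 = 0.031725
Sum = 0.073035.
P(North | churn) = 0.01035/0.073035 ≈ 0.142
P(Coastal | churn) = 0.02256/0.073035 ≈ 0.309
P(West | churn) = 0.0084/0.073035 ≈ 0.115
P(Central | churn) = 0.031725/0.073035 ≈ 0.434

North 0.142, Coastal 0.309, West 0.115, Central 0.434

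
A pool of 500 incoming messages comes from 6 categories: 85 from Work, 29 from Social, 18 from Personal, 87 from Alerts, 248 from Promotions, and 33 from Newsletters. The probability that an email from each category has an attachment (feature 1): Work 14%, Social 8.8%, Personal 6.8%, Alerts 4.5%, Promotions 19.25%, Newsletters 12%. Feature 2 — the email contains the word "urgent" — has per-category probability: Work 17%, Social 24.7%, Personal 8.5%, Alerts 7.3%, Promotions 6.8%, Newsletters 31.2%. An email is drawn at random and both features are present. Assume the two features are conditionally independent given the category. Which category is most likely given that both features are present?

Prior × likelihood for each hypothesis:
  Work: 0.17 × 0.14 × 0.17 = 0.004046
  Social: 0.058 × 0.088 × 0.247 = 0.001260688
  Personal: 0.036 × 0.068 × 0.085 = 0.00020808
  Alerts: 0.174 × 0.045 × 0.073 = 0.00057159
  Promotions: 0.496 × 0.1925 × 0.068 = 0.00649264
  Newsletters: 0.066 × 0.12 × 0.312 = 0.00247104
Normalizing constant = 0.015050038.
Largest term belongs to Promotions, so Promotions is most probable.

Promotions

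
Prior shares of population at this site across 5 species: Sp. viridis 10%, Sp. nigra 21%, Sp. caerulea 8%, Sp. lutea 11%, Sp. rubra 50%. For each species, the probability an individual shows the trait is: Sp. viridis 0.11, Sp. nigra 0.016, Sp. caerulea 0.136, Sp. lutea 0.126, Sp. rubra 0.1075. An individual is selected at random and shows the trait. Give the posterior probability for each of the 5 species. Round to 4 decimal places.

Sp. viridis 0.1185, Sp. nigra 0.0362, Sp. caerulea 0.1172, Sp. lutea 0.1493, Sp. rubra 0.5789

Compute prior × likelihood for every hypothesis:
  Sp. viridis: 0.1 × 0.11 = 0.011
  Sp. nigra: 0.21 × 0.016 = 0.00336
  Sp. caerulea: 0.08 × 0.136 = 0.01088
  Sp. lutea: 0.11 × 0.126 = 0.01386
  Sp. rubra: 0.5 × 0.1075 = 0.05375
Normalizing constant = 0.09285.
P(Sp. viridis | trait) = 0.011/0.09285 ≈ 0.1185
P(Sp. nigra | trait) = 0.00336/0.09285 ≈ 0.0362
P(Sp. caerulea | trait) = 0.01088/0.09285 ≈ 0.1172
P(Sp. lutea | trait) = 0.01386/0.09285 ≈ 0.1493
P(Sp. rubra | trait) = 0.05375/0.09285 ≈ 0.5789
(Check: 0.1185+0.0362+0.1172+0.1493+0.5789 = 1.0001.)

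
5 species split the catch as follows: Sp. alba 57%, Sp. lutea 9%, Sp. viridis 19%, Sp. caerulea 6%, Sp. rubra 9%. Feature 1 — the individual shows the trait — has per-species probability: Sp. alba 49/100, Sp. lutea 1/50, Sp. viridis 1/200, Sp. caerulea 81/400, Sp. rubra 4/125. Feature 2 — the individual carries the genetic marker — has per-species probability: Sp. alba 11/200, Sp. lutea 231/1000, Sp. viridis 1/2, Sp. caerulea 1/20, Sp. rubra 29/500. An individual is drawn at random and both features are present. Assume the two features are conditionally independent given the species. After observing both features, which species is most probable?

By Bayes' rule, posterior ∝ prior × likelihood:
  Sp. alba: 0.57 × 0.49 × 0.055 = 0.0153615
  Sp. lutea: 0.09 × 0.02 × 0.231 = 0.0004158
  Sp. viridis: 0.19 × 0.005 × 0.5 = 0.000475
  Sp. caerulea: 0.06 × 0.2025 × 0.05 = 0.0006075
  Sp. rubra: 0.09 × 0.032 × 0.058 = 0.00016704
Normalizing constant = 0.01702684.
Largest term belongs to Sp. alba, so Sp. alba is most probable.

Sp. alba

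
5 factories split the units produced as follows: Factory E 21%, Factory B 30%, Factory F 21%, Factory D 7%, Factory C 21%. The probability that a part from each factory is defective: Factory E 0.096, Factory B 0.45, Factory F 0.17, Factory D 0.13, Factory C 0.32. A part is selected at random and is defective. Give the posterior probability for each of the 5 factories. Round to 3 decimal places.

Factory E 0.075, Factory B 0.505, Factory F 0.134, Factory D 0.034, Factory C 0.252

Prior × likelihood for each hypothesis:
  Factory E: 0.21 × 0.096 = 0.02016
  Factory B: 0.3 × 0.45 = 0.135
  Factory F: 0.21 × 0.17 = 0.0357
  Factory D: 0.07 × 0.13 = 0.0091
  Factory C: 0.21 × 0.32 = 0.0672
Total = 0.26716.
P(Factory E | defective) = 0.02016/0.26716 ≈ 0.075
P(Factory B | defective) = 0.135/0.26716 ≈ 0.505
P(Factory F | defective) = 0.0357/0.26716 ≈ 0.134
P(Factory D | defective) = 0.0091/0.26716 ≈ 0.034
P(Factory C | defective) = 0.0672/0.26716 ≈ 0.252
(Check: 0.075+0.505+0.134+0.034+0.252 = 1.000.)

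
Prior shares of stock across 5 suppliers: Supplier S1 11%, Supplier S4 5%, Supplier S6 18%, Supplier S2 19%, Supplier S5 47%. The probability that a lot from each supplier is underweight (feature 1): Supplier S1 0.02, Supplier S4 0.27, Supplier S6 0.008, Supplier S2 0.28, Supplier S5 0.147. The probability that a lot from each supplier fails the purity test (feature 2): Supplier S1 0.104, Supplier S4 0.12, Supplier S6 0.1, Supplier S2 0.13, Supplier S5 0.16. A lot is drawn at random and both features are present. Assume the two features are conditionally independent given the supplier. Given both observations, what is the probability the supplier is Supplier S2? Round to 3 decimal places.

0.346

Compute prior × likelihood for every hypothesis:
  Supplier S1: 0.11 × 0.02 × 0.104 = 0.0002288
  Supplier S4: 0.05 × 0.27 × 0.12 = 0.00162
  Supplier S6: 0.18 × 0.008 × 0.1 = 0.000144
  Supplier S2: 0.19 × 0.28 × 0.13 = 0.006916
  Supplier S5: 0.47 × 0.147 × 0.16 = 0.0110544
Normalizing constant = 0.0199632.
P(Supplier S2 | evidence) = 0.006916 / 0.0199632 ≈ 0.346.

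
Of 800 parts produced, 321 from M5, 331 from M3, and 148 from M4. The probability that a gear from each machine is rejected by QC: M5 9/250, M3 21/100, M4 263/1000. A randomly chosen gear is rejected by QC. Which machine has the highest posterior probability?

M3

By Bayes' rule, posterior ∝ prior × likelihood:
  M5: 0.40125 × 0.036 = 0.014445
  M3: 0.41375 × 0.21 = 0.0868875
  M4: 0.185 × 0.263 = 0.048655
Normalizing constant = 0.1499875.
Largest term belongs to M3, so M3 is most probable.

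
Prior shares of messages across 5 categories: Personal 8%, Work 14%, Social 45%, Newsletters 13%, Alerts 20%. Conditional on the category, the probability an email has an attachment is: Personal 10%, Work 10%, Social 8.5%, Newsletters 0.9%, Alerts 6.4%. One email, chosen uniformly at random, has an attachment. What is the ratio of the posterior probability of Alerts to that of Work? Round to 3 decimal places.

0.914

By Bayes' rule, posterior ∝ prior × likelihood:
  Personal: 0.08 × 0.1 = 0.008
  Work: 0.14 × 0.1 = 0.014
  Social: 0.45 × 0.085 = 0.03825
  Newsletters: 0.13 × 0.009 = 0.00117
  Alerts: 0.2 × 0.064 = 0.0128
Total = 0.07422.
The ratio is 0.0128 / 0.014 (the normalizer cancels) = 0.914.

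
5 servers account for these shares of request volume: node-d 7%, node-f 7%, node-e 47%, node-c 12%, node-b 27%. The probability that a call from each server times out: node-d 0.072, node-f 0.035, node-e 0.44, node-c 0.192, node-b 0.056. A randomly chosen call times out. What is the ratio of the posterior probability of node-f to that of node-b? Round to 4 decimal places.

By Bayes' rule, posterior ∝ prior × likelihood:
  node-d: 0.07 × 0.072 = 0.00504
  node-f: 0.07 × 0.035 = 0.00245
  node-e: 0.47 × 0.44 = 0.2068
  node-c: 0.12 × 0.192 = 0.02304
  node-b: 0.27 × 0.056 = 0.01512
Sum = 0.25245.
The ratio is 0.00245 / 0.01512 (the normalizer cancels) = 0.1620.

0.1620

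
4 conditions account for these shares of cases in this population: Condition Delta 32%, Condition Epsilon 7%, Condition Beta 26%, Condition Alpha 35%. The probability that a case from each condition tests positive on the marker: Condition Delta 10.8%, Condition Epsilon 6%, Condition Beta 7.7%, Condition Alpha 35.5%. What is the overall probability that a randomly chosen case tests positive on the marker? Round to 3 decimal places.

0.183

Prior × likelihood for each hypothesis:
  Condition Delta: 0.32 × 0.108 = 0.03456
  Condition Epsilon: 0.07 × 0.06 = 0.0042
  Condition Beta: 0.26 × 0.077 = 0.02002
  Condition Alpha: 0.35 × 0.355 = 0.12425
P(marker-positive) = 0.03456 + 0.0042 + 0.02002 + 0.12425 = 0.18303 → 0.183.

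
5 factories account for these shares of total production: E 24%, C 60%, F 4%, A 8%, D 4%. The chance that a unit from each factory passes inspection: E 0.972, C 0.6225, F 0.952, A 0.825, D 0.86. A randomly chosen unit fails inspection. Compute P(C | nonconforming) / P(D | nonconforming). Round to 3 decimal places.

Taking complements, P(nonconforming | each) = E 0.028, C 0.3775, F 0.048, A 0.175, D 0.14.
Compute prior × likelihood for every hypothesis:
  E: 0.24 × 0.028 = 0.00672
  C: 0.6 × 0.3775 = 0.2265
  F: 0.04 × 0.048 = 0.00192
  A: 0.08 × 0.175 = 0.014
  D: 0.04 × 0.14 = 0.0056
Total = 0.25474.
The ratio is 0.2265 / 0.0056 (the normalizer cancels) = 40.446.

40.446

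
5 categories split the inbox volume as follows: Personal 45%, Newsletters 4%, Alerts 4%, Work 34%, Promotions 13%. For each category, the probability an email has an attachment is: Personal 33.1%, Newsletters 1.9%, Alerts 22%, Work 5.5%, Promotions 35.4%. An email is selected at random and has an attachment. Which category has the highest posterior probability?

By Bayes' rule, posterior ∝ prior × likelihood:
  Personal: 0.45 × 0.331 = 0.14895
  Newsletters: 0.04 × 0.019 = 0.00076
  Alerts: 0.04 × 0.22 = 0.0088
  Work: 0.34 × 0.055 = 0.0187
  Promotions: 0.13 × 0.354 = 0.04602
Total = 0.22323.
Largest term belongs to Personal, so Personal is most probable.

Personal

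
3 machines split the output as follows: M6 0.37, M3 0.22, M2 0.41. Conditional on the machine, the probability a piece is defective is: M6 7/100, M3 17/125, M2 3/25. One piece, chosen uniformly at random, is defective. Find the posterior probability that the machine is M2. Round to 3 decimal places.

0.468

Compute prior × likelihood for every hypothesis:
  M6: 0.37 × 0.07 = 0.0259
  M3: 0.22 × 0.136 = 0.02992
  M2: 0.41 × 0.12 = 0.0492
Sum = 0.10502.
P(M2 | evidence) = 0.0492 / 0.10502 ≈ 0.468.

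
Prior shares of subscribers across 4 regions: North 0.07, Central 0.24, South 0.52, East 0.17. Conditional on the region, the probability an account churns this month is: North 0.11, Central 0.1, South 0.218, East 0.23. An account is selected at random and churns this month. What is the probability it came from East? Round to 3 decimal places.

Compute prior × likelihood for every hypothesis:
  North: 0.07 × 0.11 = 0.0077
  Central: 0.24 × 0.1 = 0.024
  South: 0.52 × 0.218 = 0.11336
  East: 0.17 × 0.23 = 0.0391
Total = 0.18416.
P(East | evidence) = 0.0391 / 0.18416 ≈ 0.212.

0.212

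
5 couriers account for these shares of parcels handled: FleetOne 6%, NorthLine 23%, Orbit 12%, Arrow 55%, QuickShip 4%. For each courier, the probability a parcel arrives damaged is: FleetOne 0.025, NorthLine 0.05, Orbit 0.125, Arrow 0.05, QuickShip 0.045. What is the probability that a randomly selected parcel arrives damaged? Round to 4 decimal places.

0.0573

Prior × likelihood for each hypothesis:
  FleetOne: 0.06 × 0.025 = 0.0015
  NorthLine: 0.23 × 0.05 = 0.0115
  Orbit: 0.12 × 0.125 = 0.015
  Arrow: 0.55 × 0.05 = 0.0275
  QuickShip: 0.04 × 0.045 = 0.0018
P(damaged) = 0.0015 + 0.0115 + 0.015 + 0.0275 + 0.0018 = 0.0573 → 0.0573.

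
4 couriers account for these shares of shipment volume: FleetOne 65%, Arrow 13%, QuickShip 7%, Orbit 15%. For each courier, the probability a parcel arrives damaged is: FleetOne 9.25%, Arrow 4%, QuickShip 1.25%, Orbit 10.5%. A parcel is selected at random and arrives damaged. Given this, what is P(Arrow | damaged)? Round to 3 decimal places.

0.063

Compute prior × likelihood for every hypothesis:
  FleetOne: 0.65 × 0.0925 = 0.060125
  Arrow: 0.13 × 0.04 = 0.0052
  QuickShip: 0.07 × 0.0125 = 0.000875
  Orbit: 0.15 × 0.105 = 0.01575
Total = 0.08195.
P(Arrow | evidence) = 0.0052 / 0.08195 ≈ 0.063.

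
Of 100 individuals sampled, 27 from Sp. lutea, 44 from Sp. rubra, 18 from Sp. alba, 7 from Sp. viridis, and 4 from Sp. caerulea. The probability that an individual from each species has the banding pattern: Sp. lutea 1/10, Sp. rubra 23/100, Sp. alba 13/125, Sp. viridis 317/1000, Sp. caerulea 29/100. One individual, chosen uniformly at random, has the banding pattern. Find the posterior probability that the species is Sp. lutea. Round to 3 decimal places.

0.149

By Bayes' rule, posterior ∝ prior × likelihood:
  Sp. lutea: 0.27 × 0.1 = 0.027
  Sp. rubra: 0.44 × 0.23 = 0.1012
  Sp. alba: 0.18 × 0.104 = 0.01872
  Sp. viridis: 0.07 × 0.317 = 0.02219
  Sp. caerulea: 0.04 × 0.29 = 0.0116
Sum = 0.18071.
P(Sp. lutea | evidence) = 0.027 / 0.18071 ≈ 0.149.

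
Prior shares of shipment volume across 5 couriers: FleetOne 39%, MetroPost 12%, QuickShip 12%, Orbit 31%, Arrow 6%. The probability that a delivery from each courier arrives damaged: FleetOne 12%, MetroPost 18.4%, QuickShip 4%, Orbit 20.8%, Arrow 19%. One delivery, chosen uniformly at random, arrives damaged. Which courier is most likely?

Orbit

By Bayes' rule, posterior ∝ prior × likelihood:
  FleetOne: 0.39 × 0.12 = 0.0468
  MetroPost: 0.12 × 0.184 = 0.02208
  QuickShip: 0.12 × 0.04 = 0.0048
  Orbit: 0.31 × 0.208 = 0.06448
  Arrow: 0.06 × 0.19 = 0.0114
Normalizing constant = 0.14956.
Largest term belongs to Orbit, so Orbit is most probable.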